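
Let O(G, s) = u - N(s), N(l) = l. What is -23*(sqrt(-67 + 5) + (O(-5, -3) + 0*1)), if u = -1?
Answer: -46 - 23*I*sqrt(62) ≈ -46.0 - 181.1*I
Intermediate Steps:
O(G, s) = -1 - s
-23*(sqrt(-67 + 5) + (O(-5, -3) + 0*1)) = -23*(sqrt(-67 + 5) + ((-1 - 1*(-3)) + 0*1)) = -23*(sqrt(-62) + ((-1 + 3) + 0)) = -23*(I*sqrt(62) + (2 + 0)) = -23*(I*sqrt(62) + 2) = -23*(2 + I*sqrt(62)) = -46 - 23*I*sqrt(62)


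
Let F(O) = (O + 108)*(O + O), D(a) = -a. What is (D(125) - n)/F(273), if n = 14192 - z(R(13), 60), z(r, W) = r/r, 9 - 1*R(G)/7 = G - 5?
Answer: -2386/34671 ≈ -0.068818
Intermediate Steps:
R(G) = 98 - 7*G (R(G) = 63 - 7*(G - 5) = 63 - 7*(-5 + G) = 63 + (35 - 7*G) = 98 - 7*G)
z(r, W) = 1
n = 14191 (n = 14192 - 1*1 = 14192 - 1 = 14191)
F(O) = 2*O*(108 + O) (F(O) = (108 + O)*(2*O) = 2*O*(108 + O))
(D(125) - n)/F(273) = (-1*125 - 1*14191)/((2*273*(108 + 273))) = (-125 - 14191)/((2*273*381)) = -14316/208026 = -14316*1/208026 = -2386/34671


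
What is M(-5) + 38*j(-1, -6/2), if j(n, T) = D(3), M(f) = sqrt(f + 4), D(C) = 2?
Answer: 76 + I ≈ 76.0 + 1.0*I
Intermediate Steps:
M(f) = sqrt(4 + f)
j(n, T) = 2
M(-5) + 38*j(-1, -6/2) = sqrt(4 - 5) + 38*2 = sqrt(-1) + 76 = I + 76 = 76 + I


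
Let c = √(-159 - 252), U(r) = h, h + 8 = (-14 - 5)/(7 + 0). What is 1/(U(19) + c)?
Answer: -175/8588 - 49*I*√411/25764 ≈ -0.020377 - 0.038557*I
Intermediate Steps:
h = -75/7 (h = -8 + (-14 - 5)/(7 + 0) = -8 - 19/7 = -75/7 ≈ -10.714)
U(r) = -75/7
c = I*√411 (c = √(-411) = I*√411 ≈ 20.273*I)
1/(U(19) + c) = 1/(-75/7 + I*√411)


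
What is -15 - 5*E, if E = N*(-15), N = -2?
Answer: -165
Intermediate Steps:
E = 30 (E = -2*(-15) = 30)
-15 - 5*E = -15 - 5*30 = -15 - 150 = -165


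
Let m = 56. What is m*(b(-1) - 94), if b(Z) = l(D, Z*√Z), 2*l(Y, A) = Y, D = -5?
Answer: -5404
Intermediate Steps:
l(Y, A) = Y/2
b(Z) = -5/2 (b(Z) = (½)*(-5) = -5/2)
m*(b(-1) - 94) = 56*(-5/2 - 94) = 56*(-193/2) = -5404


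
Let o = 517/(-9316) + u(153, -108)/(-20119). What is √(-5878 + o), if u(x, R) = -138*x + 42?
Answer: I*√51614062217975922533/93714302 ≈ 76.662*I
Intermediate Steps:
u(x, R) = 42 - 138*x
o = 185905229/187428604 (o = 517/(-9316) + (42 - 138*153)/(-20119) = 517*(-1/9316) + (42 - 21114)*(-1/20119) = -517/9316 - 21072*(-1/20119) = -517/9316 + 21072/20119 = 185905229/187428604 ≈ 0.99187)
√(-5878 + o) = √(-5878 + 185905229/187428604) = √(-1101519429083/187428604) = I*√51614062217975922533/93714302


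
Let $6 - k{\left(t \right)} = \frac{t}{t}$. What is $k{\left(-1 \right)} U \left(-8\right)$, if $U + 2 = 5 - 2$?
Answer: $-40$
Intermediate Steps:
$k{\left(t \right)} = 5$ ($k{\left(t \right)} = 6 - \frac{t}{t} = 6 - 1 = 5$)
$U = 1$ ($U = -2 + \left(5 - 2\right) = -2 + 3 = 1$)
$k{\left(-1 \right)} U \left(-8\right) = 5 \cdot 1 \left(-8\right) = 5 \left(-8\right) = -40$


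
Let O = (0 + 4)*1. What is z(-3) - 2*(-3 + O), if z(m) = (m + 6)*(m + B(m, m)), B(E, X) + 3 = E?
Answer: -29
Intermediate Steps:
B(E, X) = -3 + E
O = 4 (O = 4*1 = 4)
z(m) = (-3 + 2*m)*(6 + m) (z(m) = (m + 6)*(m + (-3 + m)) = (6 + m)*(-3 + 2*m) = (-3 + 2*m)*(6 + m))
z(-3) - 2*(-3 + O) = (-18 + 2*(-3)² + 9*(-3)) - 2*(-3 + 4) = (-18 + 2*9 - 27) - 2*1 = (-18 + 18 - 27) - 2 = -27 - 2 = -29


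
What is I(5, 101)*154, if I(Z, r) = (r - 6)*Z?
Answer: 73150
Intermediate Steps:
I(Z, r) = Z*(-6 + r) (I(Z, r) = (-6 + r)*Z = Z*(-6 + r))
I(5, 101)*154 = (5*(-6 + 101))*154 = (5*95)*154 = 475*154 = 73150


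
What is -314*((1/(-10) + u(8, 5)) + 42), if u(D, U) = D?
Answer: -78343/5 ≈ -15669.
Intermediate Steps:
-314*((1/(-10) + u(8, 5)) + 42) = -314*((1/(-10) + 8) + 42) = -314*((-1/10 + 8) + 42) = -314*(79/10 + 42) = -314*499/10 = -78343/5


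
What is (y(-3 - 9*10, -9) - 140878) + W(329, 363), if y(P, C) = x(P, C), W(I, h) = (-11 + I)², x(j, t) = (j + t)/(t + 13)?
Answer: -79559/2 ≈ -39780.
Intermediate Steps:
x(j, t) = (j + t)/(13 + t)
y(P, C) = (C + P)/(13 + C) (y(P, C) = (P + C)/(13 + C) = (C + P)/(13 + C))
(y(-3 - 9*10, -9) - 140878) + W(329, 363) = ((-9 + (-3 - 9*10))/(13 - 9) - 140878) + (-11 + 329)² = ((-9 + (-3 - 90))/4 - 140878) + 318² = ((-9 - 93)/4 - 140878) + 101124 = ((¼)*(-102) - 140878) + 101124 = (-51/2 - 140878) + 101124 = -281807/2 + 101124 = -79559/2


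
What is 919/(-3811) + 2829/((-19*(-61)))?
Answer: 9716198/4416949 ≈ 2.1998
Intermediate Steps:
919/(-3811) + 2829/((-19*(-61))) = 919*(-1/3811) + 2829/1159 = -919/3811 + 2829*(1/1159) = -919/3811 + 2829/1159 = 9716198/4416949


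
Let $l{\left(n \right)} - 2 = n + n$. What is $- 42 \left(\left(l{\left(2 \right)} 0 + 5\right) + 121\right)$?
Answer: $-5292$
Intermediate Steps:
$l{\left(n \right)} = 2 + 2 n$ ($l{\left(n \right)} = 2 + \left(n + n\right) = 2 + 2 n$)
$- 42 \left(\left(l{\left(2 \right)} 0 + 5\right) + 121\right) = - 42 \left(\left(\left(2 + 2 \cdot 2\right) 0 + 5\right) + 121\right) = - 42 \left(\left(\left(2 + 4\right) 0 + 5\right) + 121\right) = - 42 \left(\left(6 \cdot 0 + 5\right) + 121\right) = - 42 \left(\left(0 + 5\right) + 121\right) = - 42 \left(5 + 121\right) = \left(-42\right) 126 = -5292$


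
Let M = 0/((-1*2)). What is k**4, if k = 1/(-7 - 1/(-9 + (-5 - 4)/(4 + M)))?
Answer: 4100625/9354951841 ≈ 0.00043834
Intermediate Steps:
M = 0 (M = 0/(-2) = 0*(-1/2) = 0)
k = -45/311 (k = 1/(-7 - 1/(-9 + (-5 - 4)/(4 + 0))) = 1/(-7 - 1/(-9 - 9/4)) = 1/(-7 - 1/(-45/4)) = 1/(-7 - 1*(-4/45)) = 1/(-7 + 4/45) = 1/(-311/45) = -45/311 ≈ -0.14469)
k**4 = (-45/311)**4 = 4100625/9354951841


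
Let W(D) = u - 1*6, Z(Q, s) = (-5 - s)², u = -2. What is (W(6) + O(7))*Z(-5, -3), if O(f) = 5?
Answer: -12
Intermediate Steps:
W(D) = -8 (W(D) = -2 - 1*6 = -2 - 6 = -8)
(W(6) + O(7))*Z(-5, -3) = (-8 + 5)*(5 - 3)² = -3*2² = -3*4 = -12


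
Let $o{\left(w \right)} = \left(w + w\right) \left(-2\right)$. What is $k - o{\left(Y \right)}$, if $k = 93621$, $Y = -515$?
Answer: $91561$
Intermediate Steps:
$o{\left(w \right)} = - 4 w$ ($o{\left(w \right)} = 2 w \left(-2\right) = - 4 w$)
$k - o{\left(Y \right)} = 93621 - \left(-4\right) \left(-515\right) = 93621 - 2060 = 91561$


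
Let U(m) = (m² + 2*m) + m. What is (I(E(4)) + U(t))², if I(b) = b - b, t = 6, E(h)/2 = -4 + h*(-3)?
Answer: 2916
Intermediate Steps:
E(h) = -8 - 6*h (E(h) = 2*(-4 + h*(-3)) = 2*(-4 - 3*h) = -8 - 6*h)
I(b) = 0
U(m) = m² + 3*m
(I(E(4)) + U(t))² = (0 + 6*(3 + 6))² = (0 + 6*9)² = (0 + 54)² = 54² = 2916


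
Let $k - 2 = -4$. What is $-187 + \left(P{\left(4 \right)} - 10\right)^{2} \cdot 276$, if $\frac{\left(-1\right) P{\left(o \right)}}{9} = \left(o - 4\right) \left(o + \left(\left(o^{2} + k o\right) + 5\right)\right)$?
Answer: $27413$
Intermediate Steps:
$k = -2$ ($k = 2 - 4 = -2$)
$P{\left(o \right)} = - 9 \left(-4 + o\right) \left(5 + o^{2} - o\right)$ ($P{\left(o \right)} = - 9 \left(o - 4\right) \left(o + \left(\left(o^{2} - 2 o\right) + 5\right)\right) = - 9 \left(-4 + o\right) \left(o + \left(5 + o^{2} - 2 o\right)\right) = - 9 \left(-4 + o\right) \left(5 + o^{2} - o\right)$)
$-187 + \left(P{\left(4 \right)} - 10\right)^{2} \cdot 276 = -187 + \left(\left(180 - 324 - 9 \cdot 4^{3} + 45 \cdot 4^{2}\right) - 10\right)^{2} \cdot 276 = -187 + \left(\left(180 - 324 - 576 + 45 \cdot 16\right) - 10\right)^{2} \cdot 276 = -187 + \left(\left(180 - 324 - 576 + 720\right) - 10\right)^{2} \cdot 276 = -187 + \left(0 - 10\right)^{2} \cdot 276 = -187 + \left(-10\right)^{2} \cdot 276 = -187 + 100 \cdot 276 = -187 + 27600 = 27413$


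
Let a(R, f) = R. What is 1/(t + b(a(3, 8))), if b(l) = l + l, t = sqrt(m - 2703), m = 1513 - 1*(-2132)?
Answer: -1/151 + sqrt(942)/906 ≈ 0.027254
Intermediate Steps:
m = 3645 (m = 1513 + 2132 = 3645)
t = sqrt(942) (t = sqrt(3645 - 2703) = sqrt(942) ≈ 30.692)
b(l) = 2*l
1/(t + b(a(3, 8))) = 1/(sqrt(942) + 2*3) = 1/(sqrt(942) + 6) = 1/(6 + sqrt(942))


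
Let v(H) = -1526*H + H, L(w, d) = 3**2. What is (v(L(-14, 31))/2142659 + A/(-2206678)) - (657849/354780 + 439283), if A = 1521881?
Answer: -122813701731557429603833/279576010733302260 ≈ -4.3929e+5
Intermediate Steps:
L(w, d) = 9
v(H) = -1525*H
(v(L(-14, 31))/2142659 + A/(-2206678)) - (657849/354780 + 439283) = (-1525*9/2142659 + 1521881/(-2206678)) - (657849/354780 + 439283) = (-13725*1/2142659 + 1521881*(-1/2206678)) - (657849*(1/354780) + 439283) = (-13725/2142659 - 1521881/2206678) - (219283/118260 + 439283) = -3291158677129/4728158476802 - 1*51949826863/118260 = -3291158677129/4728158476802 - 51949826863/118260 = -122813701731557429603833/279576010733302260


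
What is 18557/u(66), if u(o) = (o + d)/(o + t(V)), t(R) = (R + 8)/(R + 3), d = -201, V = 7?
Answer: -18557/2 ≈ -9278.5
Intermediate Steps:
t(R) = (8 + R)/(3 + R)
u(o) = (-201 + o)/(3/2 + o) (u(o) = (o - 201)/(o + (8 + 7)/(3 + 7)) = (-201 + o)/(o + 15/10) = (-201 + o)/(o + (⅒)*15) = (-201 + o)/(o + 3/2) = (-201 + o)/(3/2 + o))
18557/u(66) = 18557/((2*(-201 + 66)/(3 + 2*66))) = 18557/((2*(-135)/(3 + 132))) = 18557/((2*(-135)/135)) = 18557/((2*(1/135)*(-135))) = 18557/(-2) = 18557*(-½) = -18557/2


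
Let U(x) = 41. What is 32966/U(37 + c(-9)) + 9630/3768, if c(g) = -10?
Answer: 20768453/25748 ≈ 806.60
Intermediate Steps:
32966/U(37 + c(-9)) + 9630/3768 = 32966/41 + 9630/3768 = 32966*(1/41) + 9630*(1/3768) = 32966/41 + 1605/628 = 20768453/25748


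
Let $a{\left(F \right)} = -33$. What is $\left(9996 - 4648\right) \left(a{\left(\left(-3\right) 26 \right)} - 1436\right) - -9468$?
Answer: $-7846744$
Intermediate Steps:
$\left(9996 - 4648\right) \left(a{\left(\left(-3\right) 26 \right)} - 1436\right) - -9468 = \left(9996 - 4648\right) \left(-33 - 1436\right) - -9468 = 5348 \left(-1469\right) + 9468 = -7856212 + 9468 = -7846744$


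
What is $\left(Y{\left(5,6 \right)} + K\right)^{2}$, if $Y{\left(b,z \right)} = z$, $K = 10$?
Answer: $256$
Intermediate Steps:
$\left(Y{\left(5,6 \right)} + K\right)^{2} = \left(6 + 10\right)^{2} = 16^{2} = 256$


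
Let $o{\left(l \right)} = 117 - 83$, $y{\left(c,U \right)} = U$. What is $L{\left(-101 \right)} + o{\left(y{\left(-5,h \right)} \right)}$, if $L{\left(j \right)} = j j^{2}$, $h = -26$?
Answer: $-1030267$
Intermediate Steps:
$L{\left(j \right)} = j^{3}$
$o{\left(l \right)} = 34$
$L{\left(-101 \right)} + o{\left(y{\left(-5,h \right)} \right)} = \left(-101\right)^{3} + 34 = -1030301 + 34 = -1030267$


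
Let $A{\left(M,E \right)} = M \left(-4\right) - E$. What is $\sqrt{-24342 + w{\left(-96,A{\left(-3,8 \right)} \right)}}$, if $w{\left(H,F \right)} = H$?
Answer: $i \sqrt{24438} \approx 156.33 i$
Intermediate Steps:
$A{\left(M,E \right)} = - E - 4 M$ ($A{\left(M,E \right)} = - 4 M - E = - E - 4 M$)
$\sqrt{-24342 + w{\left(-96,A{\left(-3,8 \right)} \right)}} = \sqrt{-24342 - 96} = \sqrt{-24438} = i \sqrt{24438}$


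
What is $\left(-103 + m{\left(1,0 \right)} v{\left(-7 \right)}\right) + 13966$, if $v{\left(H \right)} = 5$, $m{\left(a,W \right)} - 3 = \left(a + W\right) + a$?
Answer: $13888$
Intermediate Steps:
$m{\left(a,W \right)} = 3 + W + 2 a$ ($m{\left(a,W \right)} = 3 + \left(\left(a + W\right) + a\right) = 3 + \left(\left(W + a\right) + a\right) = 3 + \left(W + 2 a\right) = 3 + W + 2 a$)
$\left(-103 + m{\left(1,0 \right)} v{\left(-7 \right)}\right) + 13966 = \left(-103 + \left(3 + 0 + 2 \cdot 1\right) 5\right) + 13966 = \left(-103 + \left(3 + 0 + 2\right) 5\right) + 13966 = \left(-103 + 5 \cdot 5\right) + 13966 = \left(-103 + 25\right) + 13966 = -78 + 13966 = 13888$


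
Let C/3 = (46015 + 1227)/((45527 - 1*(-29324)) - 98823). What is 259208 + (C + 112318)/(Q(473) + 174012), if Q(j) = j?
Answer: 8340046923421/32175034 ≈ 2.5921e+5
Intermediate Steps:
C = -5451/922 (C = 3*((46015 + 1227)/((45527 - 1*(-29324)) - 98823)) = 3*(47242/((45527 + 29324) - 98823)) = 3*(47242/(74851 - 98823)) = 3*(47242/(-23972)) = 3*(47242*(-1/23972)) = 3*(-1817/922) = -5451/922 ≈ -5.9121)
259208 + (C + 112318)/(Q(473) + 174012) = 259208 + (-5451/922 + 112318)/(473 + 174012) = 259208 + (103551745/922)/174485 = 259208 + (103551745/922)*(1/174485) = 259208 + 20710349/32175034 = 8340046923421/32175034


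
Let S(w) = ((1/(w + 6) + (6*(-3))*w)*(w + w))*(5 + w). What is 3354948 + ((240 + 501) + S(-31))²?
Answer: 506446200444469/625 ≈ 8.1031e+11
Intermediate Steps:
S(w) = 2*w*(5 + w)*(1/(6 + w) - 18*w) (S(w) = ((1/(6 + w) - 18*w)*(2*w))*(5 + w) = (2*w*(1/(6 + w) - 18*w))*(5 + w) = 2*w*(5 + w)*(1/(6 + w) - 18*w))
3354948 + ((240 + 501) + S(-31))² = 3354948 + ((240 + 501) + 2*(-31)*(5 - 539*(-31) - 198*(-31)² - 18*(-31)³)/(6 - 31))² = 3354948 + (741 + 2*(-31)*(5 + 16709 - 198*961 - 18*(-29791))/(-25))² = 3354948 + (741 + 2*(-31)*(-1/25)*(5 + 16709 - 190278 + 536238))² = 3354948 + (741 + 2*(-31)*(-1/25)*362674)² = 3354948 + (741 + 22485788/25)² = 3354948 + (22504313/25)² = 3354948 + 506444103601969/625 = 506446200444469/625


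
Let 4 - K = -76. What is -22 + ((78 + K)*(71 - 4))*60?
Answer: 635138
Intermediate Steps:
K = 80 (K = 4 - 1*(-76) = 4 + 76 = 80)
-22 + ((78 + K)*(71 - 4))*60 = -22 + ((78 + 80)*(71 - 4))*60 = -22 + (158*67)*60 = -22 + 10586*60 = -22 + 635160 = 635138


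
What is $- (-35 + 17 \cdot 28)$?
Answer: $-441$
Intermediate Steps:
$- (-35 + 17 \cdot 28) = - (-35 + 476) = \left(-1\right) 441 = -441$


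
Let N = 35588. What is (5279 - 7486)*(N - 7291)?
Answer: -62451479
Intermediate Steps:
(5279 - 7486)*(N - 7291) = (5279 - 7486)*(35588 - 7291) = -2207*28297 = -62451479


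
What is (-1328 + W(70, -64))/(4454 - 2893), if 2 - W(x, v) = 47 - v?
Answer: -1437/1561 ≈ -0.92056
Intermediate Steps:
W(x, v) = -45 + v (W(x, v) = 2 - (47 - v) = 2 + (-47 + v) = -45 + v)
(-1328 + W(70, -64))/(4454 - 2893) = (-1328 + (-45 - 64))/(4454 - 2893) = (-1328 - 109)/1561 = -1437*1/1561 = -1437/1561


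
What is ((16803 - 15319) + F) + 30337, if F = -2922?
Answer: 28899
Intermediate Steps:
((16803 - 15319) + F) + 30337 = ((16803 - 15319) - 2922) + 30337 = (1484 - 2922) + 30337 = -1438 + 30337 = 28899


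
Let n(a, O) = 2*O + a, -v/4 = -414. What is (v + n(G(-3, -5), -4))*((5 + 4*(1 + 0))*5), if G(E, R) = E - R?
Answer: 74250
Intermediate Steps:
v = 1656 (v = -4*(-414) = 1656)
n(a, O) = a + 2*O
(v + n(G(-3, -5), -4))*((5 + 4*(1 + 0))*5) = (1656 + ((-3 - 1*(-5)) + 2*(-4)))*((5 + 4*(1 + 0))*5) = (1656 + ((-3 + 5) - 8))*((5 + 4*1)*5) = (1656 + (2 - 8))*((5 + 4)*5) = (1656 - 6)*(9*5) = 1650*45 = 74250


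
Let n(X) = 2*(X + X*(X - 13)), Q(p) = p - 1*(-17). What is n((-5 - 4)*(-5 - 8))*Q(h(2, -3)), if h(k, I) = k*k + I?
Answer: 442260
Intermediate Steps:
h(k, I) = I + k**2 (h(k, I) = k**2 + I = I + k**2)
Q(p) = 17 + p (Q(p) = p + 17 = 17 + p)
n(X) = 2*X + 2*X*(-13 + X) (n(X) = 2*(X + X*(-13 + X)) = 2*X + 2*X*(-13 + X))
n((-5 - 4)*(-5 - 8))*Q(h(2, -3)) = (2*((-5 - 4)*(-5 - 8))*(-12 + (-5 - 4)*(-5 - 8)))*(17 + (-3 + 2**2)) = (2*(-9*(-13))*(-12 - 9*(-13)))*(17 + (-3 + 4)) = (2*117*(-12 + 117))*(17 + 1) = (2*117*105)*18 = 24570*18 = 442260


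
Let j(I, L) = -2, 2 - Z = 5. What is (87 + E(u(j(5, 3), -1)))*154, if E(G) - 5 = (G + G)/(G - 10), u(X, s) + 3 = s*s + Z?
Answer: 42812/3 ≈ 14271.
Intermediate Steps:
Z = -3 (Z = 2 - 1*5 = 2 - 5 = -3)
u(X, s) = -6 + s**2 (u(X, s) = -3 + (s*s - 3) = -3 + (s**2 - 3) = -3 + (-3 + s**2) = -6 + s**2)
E(G) = 5 + 2*G/(-10 + G) (E(G) = 5 + (G + G)/(G - 10) = 5 + (2*G)/(-10 + G) = 5 + 2*G/(-10 + G))
(87 + E(u(j(5, 3), -1)))*154 = (87 + (-50 + 7*(-6 + (-1)**2))/(-10 + (-6 + (-1)**2)))*154 = (87 + (-50 + 7*(-6 + 1))/(-10 + (-6 + 1)))*154 = (87 + (-50 + 7*(-5))/(-10 - 5))*154 = (87 + (-50 - 35)/(-15))*154 = (87 - 1/15*(-85))*154 = (87 + 17/3)*154 = (278/3)*154 = 42812/3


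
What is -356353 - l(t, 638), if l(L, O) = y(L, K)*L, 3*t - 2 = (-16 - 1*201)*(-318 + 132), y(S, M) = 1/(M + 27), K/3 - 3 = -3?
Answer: -28904957/81 ≈ -3.5685e+5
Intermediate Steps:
K = 0 (K = 9 + 3*(-3) = 9 - 9 = 0)
y(S, M) = 1/(27 + M)
t = 40364/3 (t = ⅔ + ((-16 - 1*201)*(-318 + 132))/3 = ⅔ + ((-16 - 201)*(-186))/3 = ⅔ + (-217*(-186))/3 = ⅔ + (⅓)*40362 = ⅔ + 13454 = 40364/3 ≈ 13455.)
l(L, O) = L/27 (l(L, O) = L/(27 + 0) = L/27)
-356353 - l(t, 638) = -356353 - 40364/(27*3) = -356353 - 1*40364/81 = -356353 - 40364/81 = -28904957/81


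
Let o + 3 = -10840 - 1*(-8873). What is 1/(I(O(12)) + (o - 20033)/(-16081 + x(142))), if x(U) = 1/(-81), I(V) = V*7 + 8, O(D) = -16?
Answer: -1302562/133684205 ≈ -0.0097436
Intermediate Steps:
I(V) = 8 + 7*V (I(V) = 7*V + 8 = 8 + 7*V)
o = -1970 (o = -3 + (-10840 - 1*(-8873)) = -3 + (-10840 + 8873) = -3 - 1967 = -1970)
x(U) = -1/81
1/(I(O(12)) + (o - 20033)/(-16081 + x(142))) = 1/((8 + 7*(-16)) + (-1970 - 20033)/(-16081 - 1/81)) = 1/((8 - 112) - 22003/(-1302562/81)) = 1/(-104 - 22003*(-81/1302562)) = 1/(-104 + 1782243/1302562) = 1/(-133684205/1302562) = -1302562/133684205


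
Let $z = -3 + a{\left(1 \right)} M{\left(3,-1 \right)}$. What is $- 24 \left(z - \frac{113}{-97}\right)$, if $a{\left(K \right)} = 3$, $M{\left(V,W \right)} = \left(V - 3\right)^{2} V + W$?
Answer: $\frac{11256}{97} \approx 116.04$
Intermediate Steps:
$M{\left(V,W \right)} = W + V \left(-3 + V\right)^{2}$ ($M{\left(V,W \right)} = \left(-3 + V\right)^{2} V + W = V \left(-3 + V\right)^{2} + W = W + V \left(-3 + V\right)^{2}$)
$z = -6$ ($z = -3 + 3 \left(-1 + 3 \left(-3 + 3\right)^{2}\right) = -3 + 3 \left(-1 + 3 \cdot 0^{2}\right) = -3 + 3 \left(-1 + 3 \cdot 0\right) = -3 + 3 \left(-1 + 0\right) = -3 + 3 \left(-1\right) = -3 - 3 = -6$)
$- 24 \left(z - \frac{113}{-97}\right) = - 24 \left(-6 - \frac{113}{-97}\right) = - 24 \left(-6 - - \frac{113}{97}\right) = - 24 \left(-6 + \frac{113}{97}\right) = \left(-24\right) \left(- \frac{469}{97}\right) = \frac{11256}{97}$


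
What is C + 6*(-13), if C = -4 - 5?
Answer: -87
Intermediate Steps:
C = -9
C + 6*(-13) = -9 + 6*(-13) = -9 - 78 = -87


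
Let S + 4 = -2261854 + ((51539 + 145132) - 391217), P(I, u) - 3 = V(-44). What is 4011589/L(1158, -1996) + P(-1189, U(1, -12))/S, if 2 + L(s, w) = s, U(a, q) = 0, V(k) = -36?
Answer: 1231760413013/354950378 ≈ 3470.2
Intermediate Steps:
L(s, w) = -2 + s
P(I, u) = -33 (P(I, u) = 3 - 36 = -33)
S = -2456404 (S = -4 + (-2261854 + ((51539 + 145132) - 391217)) = -4 + (-2261854 + (196671 - 391217)) = -4 + (-2261854 - 194546) = -4 - 2456400 = -2456404)
4011589/L(1158, -1996) + P(-1189, U(1, -12))/S = 4011589/(-2 + 1158) - 33/(-2456404) = 4011589/1156 - 33*(-1/2456404) = 4011589*(1/1156) + 33/2456404 = 4011589/1156 + 33/2456404 = 1231760413013/354950378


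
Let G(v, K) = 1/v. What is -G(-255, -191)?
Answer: 1/255 ≈ 0.0039216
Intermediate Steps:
-G(-255, -191) = -1/(-255) = -1*(-1/255) = 1/255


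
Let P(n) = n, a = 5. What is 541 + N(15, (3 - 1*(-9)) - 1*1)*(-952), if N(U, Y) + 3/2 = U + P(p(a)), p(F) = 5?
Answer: -17071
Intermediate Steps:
N(U, Y) = 7/2 + U (N(U, Y) = -3/2 + (U + 5) = -3/2 + (5 + U) = 7/2 + U)
541 + N(15, (3 - 1*(-9)) - 1*1)*(-952) = 541 + (7/2 + 15)*(-952) = 541 + (37/2)*(-952) = 541 - 17612 = -17071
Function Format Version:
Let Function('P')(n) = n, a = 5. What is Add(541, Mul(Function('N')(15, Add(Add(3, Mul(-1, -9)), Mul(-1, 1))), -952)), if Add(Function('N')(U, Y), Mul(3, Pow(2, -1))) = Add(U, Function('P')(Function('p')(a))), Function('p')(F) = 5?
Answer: -17071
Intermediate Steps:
Function('N')(U, Y) = Add(Rational(7, 2), U) (Function('N')(U, Y) = Add(Rational(-3, 2), Add(U, 5)) = Add(Rational(-3, 2), Add(5, U)) = Add(Rational(7, 2), U))
Add(541, Mul(Function('N')(15, Add(Add(3, Mul(-1, -9)), Mul(-1, 1))), -952)) = Add(541, Mul(Add(Rational(7, 2), 15), -952)) = Add(541, Mul(Rational(37, 2), -952)) = Add(541, -17612) = -17071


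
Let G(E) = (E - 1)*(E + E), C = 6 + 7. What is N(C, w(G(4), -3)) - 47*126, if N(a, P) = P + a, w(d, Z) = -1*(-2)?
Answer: -5907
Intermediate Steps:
C = 13
G(E) = 2*E*(-1 + E) (G(E) = (-1 + E)*(2*E) = 2*E*(-1 + E))
w(d, Z) = 2
N(C, w(G(4), -3)) - 47*126 = (2 + 13) - 47*126 = 15 - 5922 = -5907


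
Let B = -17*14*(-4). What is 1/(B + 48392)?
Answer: 1/49344 ≈ 2.0266e-5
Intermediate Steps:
B = 952 (B = -238*(-4) = 952)
1/(B + 48392) = 1/(952 + 48392) = 1/49344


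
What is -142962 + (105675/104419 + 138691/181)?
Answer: -2687457680414/18899839 ≈ -1.4219e+5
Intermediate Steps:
-142962 + (105675/104419 + 138691/181) = -142962 + 14501102704/18899839 = -2687457680414/18899839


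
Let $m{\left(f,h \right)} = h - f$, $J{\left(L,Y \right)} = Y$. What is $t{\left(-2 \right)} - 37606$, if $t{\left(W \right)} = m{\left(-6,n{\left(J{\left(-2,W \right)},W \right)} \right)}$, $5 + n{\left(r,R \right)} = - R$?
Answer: $-37603$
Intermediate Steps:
$n{\left(r,R \right)} = -5 - R$
$t{\left(W \right)} = 1 - W$ ($t{\left(W \right)} = \left(-5 - W\right) - -6 = \left(-5 - W\right) + 6 = 1 - W$)
$t{\left(-2 \right)} - 37606 = \left(1 - -2\right) - 37606 = \left(1 + 2\right) - 37606 = 3 - 37606 = -37603$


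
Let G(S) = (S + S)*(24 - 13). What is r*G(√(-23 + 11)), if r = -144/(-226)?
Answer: 3168*I*√3/113 ≈ 48.559*I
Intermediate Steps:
G(S) = 22*S (G(S) = (2*S)*11 = 22*S)
r = 72/113 (r = -144*(-1/226) = 72/113 ≈ 0.63717)
r*G(√(-23 + 11)) = 72*(22*√(-23 + 11))/113 = 72*(22*√(-12))/113 = 72*(22*(2*I*√3))/113 = 72*(44*I*√3)/113 = 3168*I*√3/113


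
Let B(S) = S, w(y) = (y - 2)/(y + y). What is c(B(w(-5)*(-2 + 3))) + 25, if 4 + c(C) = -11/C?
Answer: 37/7 ≈ 5.2857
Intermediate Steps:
w(y) = (-2 + y)/(2*y) (w(y) = (-2 + y)/((2*y)) = (-2 + y)*(1/(2*y)) = (-2 + y)/(2*y))
c(C) = -4 - 11/C
c(B(w(-5)*(-2 + 3))) + 25 = (-4 - 11*(-10/((-2 - 5)*(-2 + 3)))) + 25 = (-4 - 11/(((½)*(-⅕)*(-7))*1)) + 25 = (-4 - 11/((7/10)*1)) + 25 = (-4 - 11/7/10) + 25 = (-4 - 11*10/7) + 25 = (-4 - 110/7) + 25 = -138/7 + 25 = 37/7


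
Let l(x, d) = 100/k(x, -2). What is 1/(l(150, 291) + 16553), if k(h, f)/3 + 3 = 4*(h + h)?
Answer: 3591/59441923 ≈ 6.0412e-5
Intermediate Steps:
k(h, f) = -9 + 24*h (k(h, f) = -9 + 3*(4*(h + h)) = -9 + 3*(4*(2*h)) = -9 + 3*(8*h) = -9 + 24*h)
l(x, d) = 100/(-9 + 24*x)
1/(l(150, 291) + 16553) = 1/(100/(3*(-3 + 8*150)) + 16553) = 1/(100/(3*(-3 + 1200)) + 16553) = 1/((100/3)/1197 + 16553) = 1/((100/3)*(1/1197) + 16553) = 1/(100/3591 + 16553) = 1/(59441923/3591) = 3591/59441923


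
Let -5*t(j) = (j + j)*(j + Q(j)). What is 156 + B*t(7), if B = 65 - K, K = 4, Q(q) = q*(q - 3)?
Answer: -5822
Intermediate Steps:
Q(q) = q*(-3 + q)
B = 61 (B = 65 - 1*4 = 65 - 4 = 61)
t(j) = -2*j*(j + j*(-3 + j))/5 (t(j) = -(j + j)*(j + j*(-3 + j))/5 = -2*j*(j + j*(-3 + j))/5)
156 + B*t(7) = 156 + 61*((⅖)*7²*(2 - 1*7)) = 156 + 61*((⅖)*49*(2 - 7)) = 156 + 61*((⅖)*49*(-5)) = 156 + 61*(-98) = 156 - 5978 = -5822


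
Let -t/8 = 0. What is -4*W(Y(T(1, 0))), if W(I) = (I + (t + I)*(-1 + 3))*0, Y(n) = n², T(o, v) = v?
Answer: 0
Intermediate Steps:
t = 0 (t = -8*0 = 0)
W(I) = 0 (W(I) = (I + (0 + I)*(-1 + 3))*0 = (I + I*2)*0 = (I + 2*I)*0 = (3*I)*0 = 0)
-4*W(Y(T(1, 0))) = -4*0 = 0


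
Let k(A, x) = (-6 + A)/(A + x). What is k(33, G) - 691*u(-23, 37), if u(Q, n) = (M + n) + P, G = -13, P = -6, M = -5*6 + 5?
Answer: -82893/20 ≈ -4144.6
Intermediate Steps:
M = -25 (M = -30 + 5 = -25)
u(Q, n) = -31 + n (u(Q, n) = (-25 + n) - 6 = -31 + n)
k(A, x) = (-6 + A)/(A + x)
k(33, G) - 691*u(-23, 37) = (-6 + 33)/(33 - 13) - 691*(-31 + 37) = 27/20 - 691*6 = (1/20)*27 - 4146 = 27/20 - 4146 = -82893/20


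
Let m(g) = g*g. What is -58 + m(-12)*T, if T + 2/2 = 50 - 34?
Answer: 2102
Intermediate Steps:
m(g) = g**2
T = 15 (T = -1 + (50 - 34) = -1 + 16 = 15)
-58 + m(-12)*T = -58 + (-12)**2*15 = -58 + 144*15 = -58 + 2160 = 2102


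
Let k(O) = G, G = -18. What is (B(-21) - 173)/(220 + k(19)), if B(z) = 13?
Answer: -80/101 ≈ -0.79208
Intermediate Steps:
k(O) = -18
(B(-21) - 173)/(220 + k(19)) = (13 - 173)/(220 - 18) = -160/202 = -160*1/202 = -80/101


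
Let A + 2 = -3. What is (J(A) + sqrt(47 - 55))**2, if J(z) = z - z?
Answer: -8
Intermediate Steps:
A = -5 (A = -2 - 3 = -5)
J(z) = 0
(J(A) + sqrt(47 - 55))**2 = (0 + sqrt(47 - 55))**2 = (0 + sqrt(-8))**2 = (0 + 2*I*sqrt(2))**2 = (2*I*sqrt(2))**2 = -8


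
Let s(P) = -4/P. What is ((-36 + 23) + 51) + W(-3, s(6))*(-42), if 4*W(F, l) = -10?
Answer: 143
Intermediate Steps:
W(F, l) = -5/2 (W(F, l) = (¼)*(-10) = -5/2)
((-36 + 23) + 51) + W(-3, s(6))*(-42) = ((-36 + 23) + 51) - 5/2*(-42) = (-13 + 51) + 105 = 38 + 105 = 143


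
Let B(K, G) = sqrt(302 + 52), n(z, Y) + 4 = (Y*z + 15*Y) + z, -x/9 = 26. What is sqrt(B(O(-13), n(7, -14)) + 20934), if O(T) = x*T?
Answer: sqrt(20934 + sqrt(354)) ≈ 144.75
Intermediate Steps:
x = -234 (x = -9*26 = -234)
O(T) = -234*T
n(z, Y) = -4 + z + 15*Y + Y*z (n(z, Y) = -4 + ((Y*z + 15*Y) + z) = -4 + ((15*Y + Y*z) + z) = -4 + (z + 15*Y + Y*z) = -4 + z + 15*Y + Y*z)
B(K, G) = sqrt(354)
sqrt(B(O(-13), n(7, -14)) + 20934) = sqrt(sqrt(354) + 20934) = sqrt(20934 + sqrt(354))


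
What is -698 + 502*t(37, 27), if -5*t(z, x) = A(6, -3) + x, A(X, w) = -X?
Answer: -14032/5 ≈ -2806.4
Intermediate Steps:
t(z, x) = 6/5 - x/5 (t(z, x) = -(-1*6 + x)/5 = -(-6 + x)/5 = 6/5 - x/5)
-698 + 502*t(37, 27) = -698 + 502*(6/5 - ⅕*27) = -698 + 502*(6/5 - 27/5) = -698 + 502*(-21/5) = -698 - 10542/5 = -14032/5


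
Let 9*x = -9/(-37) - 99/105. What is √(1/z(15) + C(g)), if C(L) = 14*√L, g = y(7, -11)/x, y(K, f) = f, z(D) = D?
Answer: √(342015 + 237825*√12905970)/2265 ≈ 12.908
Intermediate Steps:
x = -302/3885 (x = (-9/(-37) - 99/105)/9 = (-9*(-1/37) - 99*1/105)/9 = (9/37 - 33/35)/9 = (⅑)*(-906/1295) = -302/3885 ≈ -0.077735)
g = 42735/302 (g = -11/(-302/3885) = -11*(-3885/302) = 42735/302 ≈ 141.51)
√(1/z(15) + C(g)) = √(1/15 + 14*√(42735/302)) = √(1/15 + 14*(√12905970/302)) = √(1/15 + 7*√12905970/151)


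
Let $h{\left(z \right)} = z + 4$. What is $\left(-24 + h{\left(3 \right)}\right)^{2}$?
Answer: $289$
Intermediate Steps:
$h{\left(z \right)} = 4 + z$
$\left(-24 + h{\left(3 \right)}\right)^{2} = \left(-24 + \left(4 + 3\right)\right)^{2} = \left(-24 + 7\right)^{2} = \left(-17\right)^{2} = 289$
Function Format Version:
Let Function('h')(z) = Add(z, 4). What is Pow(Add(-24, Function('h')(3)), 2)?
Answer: 289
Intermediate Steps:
Function('h')(z) = Add(4, z)
Pow(Add(-24, Function('h')(3)), 2) = Pow(Add(-24, Add(4, 3)), 2) = Pow(Add(-24, 7), 2) = Pow(-17, 2) = 289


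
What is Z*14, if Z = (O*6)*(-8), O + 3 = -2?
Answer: 3360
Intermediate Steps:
O = -5 (O = -3 - 2 = -5)
Z = 240 (Z = -5*6*(-8) = -30*(-8) = 240)
Z*14 = 240*14 = 3360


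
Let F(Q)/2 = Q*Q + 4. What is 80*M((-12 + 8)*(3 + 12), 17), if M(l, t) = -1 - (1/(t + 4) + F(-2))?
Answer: -28640/21 ≈ -1363.8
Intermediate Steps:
F(Q) = 8 + 2*Q² (F(Q) = 2*(Q*Q + 4) = 2*(Q² + 4) = 2*(4 + Q²) = 8 + 2*Q²)
M(l, t) = -17 - 1/(4 + t) (M(l, t) = -1 - (1/(t + 4) + (8 + 2*(-2)²)) = -1 - (1/(4 + t) + (8 + 2*4)) = -1 - (1/(4 + t) + (8 + 8)) = -1 - (1/(4 + t) + 16) = -1 - (16 + 1/(4 + t)) = -1 + (-16 - 1/(4 + t)) = -17 - 1/(4 + t))
80*M((-12 + 8)*(3 + 12), 17) = 80*((-69 - 17*17)/(4 + 17)) = 80*((-69 - 289)/21) = 80*((1/21)*(-358)) = 80*(-358/21) = -28640/21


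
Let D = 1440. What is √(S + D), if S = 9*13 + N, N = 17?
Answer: √1574 ≈ 39.674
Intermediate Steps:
S = 134 (S = 9*13 + 17 = 117 + 17 = 134)
√(S + D) = √(134 + 1440) = √1574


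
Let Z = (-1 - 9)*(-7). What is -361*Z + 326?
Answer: -24944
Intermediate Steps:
Z = 70 (Z = -10*(-7) = 70)
-361*Z + 326 = -361*70 + 326 = -25270 + 326 = -24944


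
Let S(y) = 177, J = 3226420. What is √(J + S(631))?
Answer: 79*√517 ≈ 1796.3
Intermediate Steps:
√(J + S(631)) = √(3226420 + 177) = √3226597 = 79*√517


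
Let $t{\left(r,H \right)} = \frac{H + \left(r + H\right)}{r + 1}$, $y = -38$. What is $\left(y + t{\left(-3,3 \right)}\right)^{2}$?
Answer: $\frac{6241}{4} \approx 1560.3$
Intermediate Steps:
$t{\left(r,H \right)} = \frac{r + 2 H}{1 + r}$ ($t{\left(r,H \right)} = \frac{H + \left(H + r\right)}{1 + r} = \frac{r + 2 H}{1 + r}$)
$\left(y + t{\left(-3,3 \right)}\right)^{2} = \left(-38 + \frac{-3 + 2 \cdot 3}{1 - 3}\right)^{2} = \left(-38 + \frac{-3 + 6}{-2}\right)^{2} = \left(-38 - \frac{3}{2}\right)^{2} = \left(- \frac{79}{2}\right)^{2} = \frac{6241}{4}$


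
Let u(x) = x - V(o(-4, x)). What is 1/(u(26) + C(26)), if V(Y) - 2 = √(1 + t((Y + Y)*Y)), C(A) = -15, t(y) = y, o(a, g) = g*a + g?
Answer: -9/12088 - √12169/12088 ≈ -0.0098704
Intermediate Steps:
o(a, g) = g + a*g (o(a, g) = a*g + g = g + a*g)
V(Y) = 2 + √(1 + 2*Y²) (V(Y) = 2 + √(1 + (Y + Y)*Y) = 2 + √(1 + (2*Y)*Y) = 2 + √(1 + 2*Y²))
u(x) = -2 + x - √(1 + 18*x²) (u(x) = x - (2 + √(1 + 2*(x*(1 - 4))²)) = x - (2 + √(1 + 2*(x*(-3))²)) = x - (2 + √(1 + 2*(-3*x)²)) = x - (2 + √(1 + 2*(9*x²))) = x - (2 + √(1 + 18*x²)) = x + (-2 - √(1 + 18*x²)) = -2 + x - √(1 + 18*x²))
1/(u(26) + C(26)) = 1/((-2 + 26 - √(1 + 18*26²)) - 15) = 1/((-2 + 26 - √(1 + 18*676)) - 15) = 1/((-2 + 26 - √(1 + 12168)) - 15) = 1/((-2 + 26 - √12169) - 15) = 1/((24 - √12169) - 15) = 1/(9 - √12169)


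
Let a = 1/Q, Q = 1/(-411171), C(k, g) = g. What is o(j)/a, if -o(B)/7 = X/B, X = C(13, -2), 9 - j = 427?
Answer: 7/85934739 ≈ 8.1457e-8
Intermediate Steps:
j = -418 (j = 9 - 1*427 = 9 - 427 = -418)
X = -2
Q = -1/411171 ≈ -2.4321e-6
a = -411171 (a = 1/(-1/411171) = -411171)
o(B) = 14/B (o(B) = -(-14)/B = 14/B)
o(j)/a = (14/(-418))/(-411171) = (14*(-1/418))*(-1/411171) = -7/209*(-1/411171) = 7/85934739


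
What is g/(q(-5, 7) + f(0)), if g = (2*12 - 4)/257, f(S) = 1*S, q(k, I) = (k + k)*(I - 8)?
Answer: 2/257 ≈ 0.0077821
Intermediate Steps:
q(k, I) = 2*k*(-8 + I) (q(k, I) = (2*k)*(-8 + I) = 2*k*(-8 + I))
f(S) = S
g = 20/257 (g = (24 - 4)*(1/257) = 20*(1/257) = 20/257 ≈ 0.077821)
g/(q(-5, 7) + f(0)) = 20/(257*(2*(-5)*(-8 + 7) + 0)) = 20/(257*(2*(-5)*(-1) + 0)) = 20/(257*(10 + 0)) = (20/257)/10 = (20/257)*(⅒) = 2/257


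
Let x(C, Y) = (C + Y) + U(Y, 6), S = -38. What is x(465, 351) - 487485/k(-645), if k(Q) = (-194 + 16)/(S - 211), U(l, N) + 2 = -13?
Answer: -121241187/178 ≈ -6.8113e+5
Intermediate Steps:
U(l, N) = -15 (U(l, N) = -2 - 13 = -15)
x(C, Y) = -15 + C + Y (x(C, Y) = (C + Y) - 15 = -15 + C + Y)
k(Q) = 178/249 (k(Q) = (-194 + 16)/(-38 - 211) = -178/(-249) = -178*(-1/249) = 178/249)
x(465, 351) - 487485/k(-645) = (-15 + 465 + 351) - 487485/178/249 = 801 - 487485*249/178 = 801 - 1*121383765/178 = 801 - 121383765/178 = -121241187/178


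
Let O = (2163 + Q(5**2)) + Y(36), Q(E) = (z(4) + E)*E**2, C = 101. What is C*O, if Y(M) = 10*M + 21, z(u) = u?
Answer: 2087569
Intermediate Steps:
Y(M) = 21 + 10*M
Q(E) = E**2*(4 + E) (Q(E) = (4 + E)*E**2 = E**2*(4 + E))
O = 20669 (O = (2163 + (5**2)**2*(4 + 5**2)) + (21 + 10*36) = (2163 + 25**2*(4 + 25)) + (21 + 360) = (2163 + 625*29) + 381 = (2163 + 18125) + 381 = 20288 + 381 = 20669)
C*O = 101*20669 = 2087569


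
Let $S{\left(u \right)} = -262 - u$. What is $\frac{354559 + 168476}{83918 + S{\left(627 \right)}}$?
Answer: $\frac{523035}{83029} \approx 6.2994$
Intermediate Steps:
$\frac{354559 + 168476}{83918 + S{\left(627 \right)}} = \frac{354559 + 168476}{83918 - 889} = \frac{523035}{83918 - 889} = \frac{523035}{83029}$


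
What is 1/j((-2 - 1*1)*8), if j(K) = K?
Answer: -1/24 ≈ -0.041667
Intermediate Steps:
1/j((-2 - 1*1)*8) = 1/((-2 - 1*1)*8) = 1/((-2 - 1)*8) = 1/(-3*8) = 1/(-24) = -1/24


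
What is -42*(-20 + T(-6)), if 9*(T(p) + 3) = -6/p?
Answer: 2884/3 ≈ 961.33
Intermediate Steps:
T(p) = -3 - 2/(3*p) (T(p) = -3 + (-6/p)/9 = -3 - 2/(3*p))
-42*(-20 + T(-6)) = -42*(-20 + (-3 - ⅔/(-6))) = -42*(-20 + (-3 - ⅔*(-⅙))) = -42*(-20 + (-3 + ⅑)) = -42*(-20 - 26/9) = -42*(-206/9) = 2884/3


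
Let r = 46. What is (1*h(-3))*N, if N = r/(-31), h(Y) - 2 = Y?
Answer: 46/31 ≈ 1.4839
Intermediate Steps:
h(Y) = 2 + Y
N = -46/31 (N = 46/(-31) = 46*(-1/31) = -46/31 ≈ -1.4839)
(1*h(-3))*N = (1*(2 - 3))*(-46/31) = (1*(-1))*(-46/31) = -1*(-46/31) = 46/31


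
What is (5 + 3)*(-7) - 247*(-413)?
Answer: 101955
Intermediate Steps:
(5 + 3)*(-7) - 247*(-413) = 8*(-7) + 102011 = -56 + 102011 = 101955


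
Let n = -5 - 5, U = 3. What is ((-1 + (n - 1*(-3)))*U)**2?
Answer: 576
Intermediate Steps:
n = -10
((-1 + (n - 1*(-3)))*U)**2 = ((-1 + (-10 - 1*(-3)))*3)**2 = ((-1 + (-10 + 3))*3)**2 = ((-1 - 7)*3)**2 = (-8*3)**2 = (-24)**2 = 576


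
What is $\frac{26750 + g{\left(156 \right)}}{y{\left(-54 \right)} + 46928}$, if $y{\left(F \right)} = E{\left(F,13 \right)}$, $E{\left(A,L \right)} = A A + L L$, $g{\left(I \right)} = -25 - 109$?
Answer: $\frac{8872}{16671} \approx 0.53218$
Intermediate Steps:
$g{\left(I \right)} = -134$ ($g{\left(I \right)} = -25 - 109 = -134$)
$E{\left(A,L \right)} = A^{2} + L^{2}$
$y{\left(F \right)} = 169 + F^{2}$ ($y{\left(F \right)} = F^{2} + 13^{2} = F^{2} + 169 = 169 + F^{2}$)
$\frac{26750 + g{\left(156 \right)}}{y{\left(-54 \right)} + 46928} = \frac{26750 - 134}{\left(169 + \left(-54\right)^{2}\right) + 46928} = \frac{26616}{\left(169 + 2916\right) + 46928} = \frac{26616}{3085 + 46928} = \frac{26616}{50013} = 26616 \cdot \frac{1}{50013} = \frac{8872}{16671}$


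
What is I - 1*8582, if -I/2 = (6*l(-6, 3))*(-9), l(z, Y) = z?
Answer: -9230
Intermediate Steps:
I = -648 (I = -2*6*(-6)*(-9) = -(-72)*(-9) = -2*324 = -648)
I - 1*8582 = -648 - 1*8582 = -648 - 8582 = -9230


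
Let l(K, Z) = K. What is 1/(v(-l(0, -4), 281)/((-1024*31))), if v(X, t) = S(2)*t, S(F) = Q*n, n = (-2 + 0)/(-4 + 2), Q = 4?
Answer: -7936/281 ≈ -28.242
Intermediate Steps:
n = 1 (n = -2/(-2) = -2*(-½) = 1)
S(F) = 4 (S(F) = 4*1 = 4)
v(X, t) = 4*t
1/(v(-l(0, -4), 281)/((-1024*31))) = 1/((4*281)/((-1024*31))) = 1/(1124/(-31744)) = 1/(1124*(-1/31744)) = 1/(-281/7936) = -7936/281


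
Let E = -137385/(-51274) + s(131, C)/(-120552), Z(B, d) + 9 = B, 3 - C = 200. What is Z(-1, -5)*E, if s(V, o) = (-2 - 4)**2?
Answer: -3450039720/128774651 ≈ -26.791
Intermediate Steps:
C = -197 (C = 3 - 1*200 = 3 - 200 = -197)
s(V, o) = 36 (s(V, o) = (-6)**2 = 36)
Z(B, d) = -9 + B
E = 345003972/128774651 (E = -137385/(-51274) + 36/(-120552) = -137385*(-1/51274) + 36*(-1/120552) = 137385/51274 - 3/10046 = 345003972/128774651 ≈ 2.6791)
Z(-1, -5)*E = (-9 - 1)*(345003972/128774651) = -10*345003972/128774651 = -3450039720/128774651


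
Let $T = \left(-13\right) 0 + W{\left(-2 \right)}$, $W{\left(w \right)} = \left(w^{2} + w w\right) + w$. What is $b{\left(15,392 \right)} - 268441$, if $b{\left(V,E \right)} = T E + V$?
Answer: $-266074$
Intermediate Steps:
$W{\left(w \right)} = w + 2 w^{2}$ ($W{\left(w \right)} = \left(w^{2} + w^{2}\right) + w = 2 w^{2} + w = w + 2 w^{2}$)
$T = 6$ ($T = \left(-13\right) 0 - 2 \left(1 + 2 \left(-2\right)\right) = 0 - 2 \left(1 - 4\right) = 0 - -6 = 0 + 6 = 6$)
$b{\left(V,E \right)} = V + 6 E$ ($b{\left(V,E \right)} = 6 E + V = V + 6 E$)
$b{\left(15,392 \right)} - 268441 = \left(15 + 6 \cdot 392\right) - 268441 = \left(15 + 2352\right) - 268441 = 2367 - 268441 = -266074$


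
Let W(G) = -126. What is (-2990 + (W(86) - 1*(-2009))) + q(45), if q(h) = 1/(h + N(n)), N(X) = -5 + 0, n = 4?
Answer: -44279/40 ≈ -1107.0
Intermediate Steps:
N(X) = -5
q(h) = 1/(-5 + h) (q(h) = 1/(h - 5) = 1/(-5 + h))
(-2990 + (W(86) - 1*(-2009))) + q(45) = (-2990 + (-126 - 1*(-2009))) + 1/(-5 + 45) = (-2990 + (-126 + 2009)) + 1/40 = (-2990 + 1883) + 1/40 = -1107 + 1/40 = -44279/40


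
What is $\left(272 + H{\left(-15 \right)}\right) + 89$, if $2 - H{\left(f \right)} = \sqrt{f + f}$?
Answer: $363 - i \sqrt{30} \approx 363.0 - 5.4772 i$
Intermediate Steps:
$H{\left(f \right)} = 2 - \sqrt{2} \sqrt{f}$ ($H{\left(f \right)} = 2 - \sqrt{f + f} = 2 - \sqrt{2 f} = 2 - \sqrt{2} \sqrt{f}$)
$\left(272 + H{\left(-15 \right)}\right) + 89 = \left(272 + \left(2 - \sqrt{2} \sqrt{-15}\right)\right) + 89 = \left(272 + \left(2 - \sqrt{2} i \sqrt{15}\right)\right) + 89 = \left(272 + \left(2 - i \sqrt{30}\right)\right) + 89 = \left(274 - i \sqrt{30}\right) + 89 = 363 - i \sqrt{30}$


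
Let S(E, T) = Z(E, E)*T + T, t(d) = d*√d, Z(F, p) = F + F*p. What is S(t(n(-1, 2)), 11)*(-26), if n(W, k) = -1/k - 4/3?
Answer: 159445/108 + 1573*I*√66/18 ≈ 1476.3 + 709.95*I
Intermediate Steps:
n(W, k) = -4/3 - 1/k (n(W, k) = -1/k - 4*⅓ = -1/k - 4/3 = -4/3 - 1/k)
t(d) = d^(3/2)
S(E, T) = T + E*T*(1 + E) (S(E, T) = (E*(1 + E))*T + T = E*T*(1 + E) + T = T + E*T*(1 + E))
S(t(n(-1, 2)), 11)*(-26) = (11*(1 + (-4/3 - 1/2)^(3/2)*(1 + (-4/3 - 1/2)^(3/2))))*(-26) = (11*(1 + (-4/3 - 1*½)^(3/2)*(1 + (-4/3 - 1*½)^(3/2))))*(-26) = (11*(1 + (-4/3 - ½)^(3/2)*(1 + (-4/3 - ½)^(3/2))))*(-26) = (11*(1 + (-11/6)^(3/2)*(1 + (-11/6)^(3/2))))*(-26) = (11*(1 + (-11*I*√66/36)*(1 - 11*I*√66/36)))*(-26) = (11*(1 - 11*I*√66*(1 - 11*I*√66/36)/36))*(-26) = (11 - 121*I*√66*(1 - 11*I*√66/36)/36)*(-26) = -286 + 1573*I*√66*(1 - 11*I*√66/36)/18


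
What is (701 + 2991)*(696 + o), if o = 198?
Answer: 3300648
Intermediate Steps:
(701 + 2991)*(696 + o) = (701 + 2991)*(696 + 198) = 3692*894 = 3300648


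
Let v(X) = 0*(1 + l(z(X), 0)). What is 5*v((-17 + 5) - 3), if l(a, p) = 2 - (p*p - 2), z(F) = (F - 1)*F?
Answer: 0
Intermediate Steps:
z(F) = F*(-1 + F) (z(F) = (-1 + F)*F = F*(-1 + F))
l(a, p) = 4 - p**2 (l(a, p) = 2 - (p**2 - 2) = 2 - (-2 + p**2) = 2 + (2 - p**2) = 4 - p**2)
v(X) = 0 (v(X) = 0*(1 + (4 - 1*0**2)) = 0*(1 + (4 - 1*0)) = 0*(1 + (4 + 0)) = 0*(1 + 4) = 0*5 = 0)
5*v((-17 + 5) - 3) = 5*0 = 0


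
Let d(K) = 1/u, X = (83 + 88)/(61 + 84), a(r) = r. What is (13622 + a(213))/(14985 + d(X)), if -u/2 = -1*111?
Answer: 3071370/3326671 ≈ 0.92326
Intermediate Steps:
u = 222 (u = -(-2)*111 = -2*(-111) = 222)
X = 171/145 ≈ 1.1793
d(K) = 1/222
(13622 + a(213))/(14985 + d(X)) = (13622 + 213)/(14985 + 1/222) = 13835/(3326671/222) = 13835*(222/3326671) = 3071370/3326671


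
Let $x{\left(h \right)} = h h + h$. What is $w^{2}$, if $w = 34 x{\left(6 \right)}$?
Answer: $2039184$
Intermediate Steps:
$x{\left(h \right)} = h + h^{2}$ ($x{\left(h \right)} = h^{2} + h = h + h^{2}$)
$w = 1428$ ($w = 34 \cdot 6 \left(1 + 6\right) = 34 \cdot 6 \cdot 7 = 34 \cdot 42 = 1428$)
$w^{2} = 1428^{2} = 2039184$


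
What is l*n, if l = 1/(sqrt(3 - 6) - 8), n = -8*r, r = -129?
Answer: -8256/67 - 1032*I*sqrt(3)/67 ≈ -123.22 - 26.679*I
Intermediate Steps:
n = 1032 (n = -8*(-129) = 1032)
l = 1/(-8 + I*sqrt(3)) (l = 1/(sqrt(-3) - 8) = 1/(I*sqrt(3) - 8) = 1/(-8 + I*sqrt(3)) ≈ -0.1194 - 0.025851*I)
l*n = (-8/67 - I*sqrt(3)/67)*1032 = -8256/67 - 1032*I*sqrt(3)/67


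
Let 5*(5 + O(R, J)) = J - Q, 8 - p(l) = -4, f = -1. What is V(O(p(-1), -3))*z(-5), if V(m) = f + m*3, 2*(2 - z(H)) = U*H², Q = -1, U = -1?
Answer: -1247/5 ≈ -249.40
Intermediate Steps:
p(l) = 12 (p(l) = 8 - 1*(-4) = 8 + 4 = 12)
z(H) = 2 + H²/2 (z(H) = 2 - (-1)*H²/2 = 2 + H²/2)
O(R, J) = -24/5 + J/5 (O(R, J) = -5 + (J - 1*(-1))/5 = -5 + (J + 1)/5 = -5 + (1 + J)/5 = -5 + (⅕ + J/5) = -24/5 + J/5)
V(m) = -1 + 3*m (V(m) = -1 + m*3 = -1 + 3*m)
V(O(p(-1), -3))*z(-5) = (-1 + 3*(-24/5 + (⅕)*(-3)))*(2 + (½)*(-5)²) = (-1 + 3*(-24/5 - ⅗))*(2 + (½)*25) = (-1 + 3*(-27/5))*(2 + 25/2) = (-1 - 81/5)*(29/2) = -86/5*29/2 = -1247/5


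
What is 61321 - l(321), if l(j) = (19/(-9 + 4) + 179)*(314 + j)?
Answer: -49931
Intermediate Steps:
l(j) = 275064/5 + 876*j/5 (l(j) = (19/(-5) + 179)*(314 + j) = (19*(-⅕) + 179)*(314 + j) = (-19/5 + 179)*(314 + j) = 876*(314 + j)/5 = 275064/5 + 876*j/5)
61321 - l(321) = 61321 - (275064/5 + (876/5)*321) = 61321 - (275064/5 + 281196/5) = 61321 - 1*111252 = 61321 - 111252 = -49931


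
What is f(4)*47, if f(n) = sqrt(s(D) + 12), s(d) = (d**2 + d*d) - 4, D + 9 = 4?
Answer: 47*sqrt(58) ≈ 357.94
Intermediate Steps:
D = -5 (D = -9 + 4 = -5)
s(d) = -4 + 2*d**2 (s(d) = (d**2 + d**2) - 4 = 2*d**2 - 4 = -4 + 2*d**2)
f(n) = sqrt(58) (f(n) = sqrt((-4 + 2*(-5)**2) + 12) = sqrt((-4 + 2*25) + 12) = sqrt((-4 + 50) + 12) = sqrt(46 + 12) = sqrt(58))
f(4)*47 = sqrt(58)*47 = 47*sqrt(58)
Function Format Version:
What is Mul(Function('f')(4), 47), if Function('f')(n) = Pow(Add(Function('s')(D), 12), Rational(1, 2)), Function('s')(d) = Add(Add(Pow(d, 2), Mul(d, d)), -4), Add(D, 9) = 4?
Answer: Mul(47, Pow(58, Rational(1, 2))) ≈ 357.94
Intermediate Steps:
D = -5 (D = Add(-9, 4) = -5)
Function('s')(d) = Add(-4, Mul(2, Pow(d, 2))) (Function('s')(d) = Add(Add(Pow(d, 2), Pow(d, 2)), -4) = Add(Mul(2, Pow(d, 2)), -4) = Add(-4, Mul(2, Pow(d, 2))))
Function('f')(n) = Pow(58, Rational(1, 2)) (Function('f')(n) = Pow(Add(Add(-4, Mul(2, Pow(-5, 2))), 12), Rational(1, 2)) = Pow(Add(Add(-4, Mul(2, 25)), 12), Rational(1, 2)) = Pow(Add(Add(-4, 50), 12), Rational(1, 2)) = Pow(Add(46, 12), Rational(1, 2)) = Pow(58, Rational(1, 2)))
Mul(Function('f')(4), 47) = Mul(Pow(58, Rational(1, 2)), 47) = Mul(47, Pow(58, Rational(1, 2)))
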